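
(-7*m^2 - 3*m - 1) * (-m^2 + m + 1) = 7*m^4 - 4*m^3 - 9*m^2 - 4*m - 1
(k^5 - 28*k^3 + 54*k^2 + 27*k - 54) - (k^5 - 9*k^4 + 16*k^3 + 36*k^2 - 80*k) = 9*k^4 - 44*k^3 + 18*k^2 + 107*k - 54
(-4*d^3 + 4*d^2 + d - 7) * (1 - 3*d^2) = 12*d^5 - 12*d^4 - 7*d^3 + 25*d^2 + d - 7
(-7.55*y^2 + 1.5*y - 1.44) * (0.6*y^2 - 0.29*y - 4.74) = -4.53*y^4 + 3.0895*y^3 + 34.488*y^2 - 6.6924*y + 6.8256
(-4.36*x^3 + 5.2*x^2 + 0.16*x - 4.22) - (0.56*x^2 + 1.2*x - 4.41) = -4.36*x^3 + 4.64*x^2 - 1.04*x + 0.19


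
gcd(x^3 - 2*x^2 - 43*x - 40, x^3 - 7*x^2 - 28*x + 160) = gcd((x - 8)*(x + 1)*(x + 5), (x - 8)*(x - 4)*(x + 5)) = x^2 - 3*x - 40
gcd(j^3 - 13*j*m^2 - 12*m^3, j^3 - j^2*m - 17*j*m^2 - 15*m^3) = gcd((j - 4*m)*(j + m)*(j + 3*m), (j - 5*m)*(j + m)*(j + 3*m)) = j^2 + 4*j*m + 3*m^2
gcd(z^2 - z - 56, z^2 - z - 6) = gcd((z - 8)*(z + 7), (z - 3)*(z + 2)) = 1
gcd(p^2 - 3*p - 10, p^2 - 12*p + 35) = p - 5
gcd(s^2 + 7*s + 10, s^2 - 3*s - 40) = s + 5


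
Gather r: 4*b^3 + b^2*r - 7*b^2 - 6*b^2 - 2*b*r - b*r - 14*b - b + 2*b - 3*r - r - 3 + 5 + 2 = 4*b^3 - 13*b^2 - 13*b + r*(b^2 - 3*b - 4) + 4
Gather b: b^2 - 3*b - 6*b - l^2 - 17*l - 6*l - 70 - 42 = b^2 - 9*b - l^2 - 23*l - 112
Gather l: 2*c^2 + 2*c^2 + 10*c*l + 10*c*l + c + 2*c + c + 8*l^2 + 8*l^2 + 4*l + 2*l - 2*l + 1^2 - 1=4*c^2 + 4*c + 16*l^2 + l*(20*c + 4)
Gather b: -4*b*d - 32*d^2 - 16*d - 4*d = -4*b*d - 32*d^2 - 20*d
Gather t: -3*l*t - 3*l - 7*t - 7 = -3*l + t*(-3*l - 7) - 7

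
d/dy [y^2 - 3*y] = 2*y - 3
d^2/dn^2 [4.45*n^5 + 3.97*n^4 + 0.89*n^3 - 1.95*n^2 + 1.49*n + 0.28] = 89.0*n^3 + 47.64*n^2 + 5.34*n - 3.9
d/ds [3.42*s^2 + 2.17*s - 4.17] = 6.84*s + 2.17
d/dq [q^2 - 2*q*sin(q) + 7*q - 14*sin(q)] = -2*q*cos(q) + 2*q - 2*sin(q) - 14*cos(q) + 7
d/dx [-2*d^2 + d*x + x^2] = d + 2*x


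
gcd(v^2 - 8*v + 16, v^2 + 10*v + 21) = 1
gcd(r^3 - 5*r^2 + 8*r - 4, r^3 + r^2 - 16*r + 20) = r^2 - 4*r + 4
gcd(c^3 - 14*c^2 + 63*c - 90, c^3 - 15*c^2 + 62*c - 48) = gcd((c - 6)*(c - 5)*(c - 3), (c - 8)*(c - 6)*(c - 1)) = c - 6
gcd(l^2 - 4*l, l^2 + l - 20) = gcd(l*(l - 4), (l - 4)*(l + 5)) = l - 4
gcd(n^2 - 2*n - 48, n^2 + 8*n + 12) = n + 6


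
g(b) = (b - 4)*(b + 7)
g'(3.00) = 9.00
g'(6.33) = 15.66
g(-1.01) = -30.01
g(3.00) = -10.00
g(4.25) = 2.81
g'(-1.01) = 0.98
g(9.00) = 80.00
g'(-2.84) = -2.68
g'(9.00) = 21.00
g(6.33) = 31.06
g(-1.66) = -30.22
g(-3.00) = -28.00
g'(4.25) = 11.50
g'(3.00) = 9.00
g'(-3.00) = -3.00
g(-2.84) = -28.45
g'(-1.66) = -0.32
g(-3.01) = -27.97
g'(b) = 2*b + 3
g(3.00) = -10.00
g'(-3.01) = -3.02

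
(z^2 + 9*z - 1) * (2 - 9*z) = -9*z^3 - 79*z^2 + 27*z - 2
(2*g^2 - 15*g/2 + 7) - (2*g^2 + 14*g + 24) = -43*g/2 - 17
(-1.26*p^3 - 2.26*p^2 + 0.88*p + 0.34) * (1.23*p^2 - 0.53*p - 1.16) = -1.5498*p^5 - 2.112*p^4 + 3.7418*p^3 + 2.5734*p^2 - 1.201*p - 0.3944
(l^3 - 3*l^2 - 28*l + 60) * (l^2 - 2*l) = l^5 - 5*l^4 - 22*l^3 + 116*l^2 - 120*l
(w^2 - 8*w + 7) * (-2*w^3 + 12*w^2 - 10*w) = -2*w^5 + 28*w^4 - 120*w^3 + 164*w^2 - 70*w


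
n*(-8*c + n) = -8*c*n + n^2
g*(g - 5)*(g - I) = g^3 - 5*g^2 - I*g^2 + 5*I*g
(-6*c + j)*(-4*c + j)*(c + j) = 24*c^3 + 14*c^2*j - 9*c*j^2 + j^3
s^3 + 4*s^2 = s^2*(s + 4)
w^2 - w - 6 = (w - 3)*(w + 2)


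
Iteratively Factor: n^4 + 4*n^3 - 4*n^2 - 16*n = (n + 4)*(n^3 - 4*n) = (n + 2)*(n + 4)*(n^2 - 2*n) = n*(n + 2)*(n + 4)*(n - 2)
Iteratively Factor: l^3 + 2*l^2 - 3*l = (l)*(l^2 + 2*l - 3) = l*(l + 3)*(l - 1)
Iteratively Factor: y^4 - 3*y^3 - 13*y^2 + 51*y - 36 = (y - 3)*(y^3 - 13*y + 12) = (y - 3)*(y - 1)*(y^2 + y - 12) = (y - 3)^2*(y - 1)*(y + 4)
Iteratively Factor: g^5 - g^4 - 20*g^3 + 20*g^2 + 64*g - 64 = (g - 2)*(g^4 + g^3 - 18*g^2 - 16*g + 32) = (g - 4)*(g - 2)*(g^3 + 5*g^2 + 2*g - 8) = (g - 4)*(g - 2)*(g - 1)*(g^2 + 6*g + 8) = (g - 4)*(g - 2)*(g - 1)*(g + 4)*(g + 2)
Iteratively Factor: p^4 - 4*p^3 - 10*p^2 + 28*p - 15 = (p - 5)*(p^3 + p^2 - 5*p + 3) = (p - 5)*(p + 3)*(p^2 - 2*p + 1) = (p - 5)*(p - 1)*(p + 3)*(p - 1)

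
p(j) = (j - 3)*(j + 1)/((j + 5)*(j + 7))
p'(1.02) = 0.02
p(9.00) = 0.27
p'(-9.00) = 6.50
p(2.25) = -0.04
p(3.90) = 0.05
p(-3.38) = 2.59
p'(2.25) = 0.05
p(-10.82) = 6.10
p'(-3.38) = -3.81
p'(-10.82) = 1.58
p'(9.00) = 0.04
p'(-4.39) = -38.60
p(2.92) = -0.00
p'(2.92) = 0.05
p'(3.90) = 0.05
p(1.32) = -0.07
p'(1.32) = 0.03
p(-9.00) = 12.00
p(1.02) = -0.08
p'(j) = -(j - 3)*(j + 1)/((j + 5)*(j + 7)^2) - (j - 3)*(j + 1)/((j + 5)^2*(j + 7)) + (j - 3)/((j + 5)*(j + 7)) + (j + 1)/((j + 5)*(j + 7)) = 2*(7*j^2 + 38*j - 17)/(j^4 + 24*j^3 + 214*j^2 + 840*j + 1225)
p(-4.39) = 15.74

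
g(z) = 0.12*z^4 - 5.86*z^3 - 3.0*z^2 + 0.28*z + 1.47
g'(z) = 0.48*z^3 - 17.58*z^2 - 6.0*z + 0.28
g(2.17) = -69.27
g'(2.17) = -90.62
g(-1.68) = 21.27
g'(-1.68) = -41.53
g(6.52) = -1531.58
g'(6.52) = -653.13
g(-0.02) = 1.46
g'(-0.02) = 0.39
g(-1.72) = 22.98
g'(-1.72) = -43.85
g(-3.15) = 165.79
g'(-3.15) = -170.26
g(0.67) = -1.43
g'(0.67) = -11.49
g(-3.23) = 179.80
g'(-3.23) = -179.93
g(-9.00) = 4815.21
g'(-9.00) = -1719.62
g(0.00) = 1.47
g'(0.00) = 0.28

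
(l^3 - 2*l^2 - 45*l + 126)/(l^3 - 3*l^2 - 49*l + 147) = (l - 6)/(l - 7)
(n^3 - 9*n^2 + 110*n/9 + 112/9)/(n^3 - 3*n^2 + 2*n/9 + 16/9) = (n - 7)/(n - 1)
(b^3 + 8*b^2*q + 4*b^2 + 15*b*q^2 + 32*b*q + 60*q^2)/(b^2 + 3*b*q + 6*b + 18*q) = (b^2 + 5*b*q + 4*b + 20*q)/(b + 6)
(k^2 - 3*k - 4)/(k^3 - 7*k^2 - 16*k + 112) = (k + 1)/(k^2 - 3*k - 28)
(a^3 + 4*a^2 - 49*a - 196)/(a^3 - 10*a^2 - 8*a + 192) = (a^2 - 49)/(a^2 - 14*a + 48)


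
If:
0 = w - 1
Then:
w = 1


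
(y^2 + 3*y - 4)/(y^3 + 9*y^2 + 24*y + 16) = (y - 1)/(y^2 + 5*y + 4)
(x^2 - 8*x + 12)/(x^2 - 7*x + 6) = (x - 2)/(x - 1)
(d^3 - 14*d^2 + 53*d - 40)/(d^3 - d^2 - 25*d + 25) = (d - 8)/(d + 5)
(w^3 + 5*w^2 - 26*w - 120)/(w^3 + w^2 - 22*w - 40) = (w + 6)/(w + 2)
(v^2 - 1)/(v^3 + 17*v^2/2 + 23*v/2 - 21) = 2*(v + 1)/(2*v^2 + 19*v + 42)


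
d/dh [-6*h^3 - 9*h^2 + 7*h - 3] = -18*h^2 - 18*h + 7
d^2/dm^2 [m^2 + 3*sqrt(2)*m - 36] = 2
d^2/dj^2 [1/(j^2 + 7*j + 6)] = 2*(-j^2 - 7*j + (2*j + 7)^2 - 6)/(j^2 + 7*j + 6)^3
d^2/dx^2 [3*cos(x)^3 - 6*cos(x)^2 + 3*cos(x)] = -21*cos(x)/4 + 12*cos(2*x) - 27*cos(3*x)/4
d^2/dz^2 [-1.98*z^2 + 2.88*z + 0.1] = -3.96000000000000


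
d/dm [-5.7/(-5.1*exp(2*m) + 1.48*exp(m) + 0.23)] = (8.436 - 58.14*exp(m))*exp(m)/(-5.1*exp(2*m) + 1.48*exp(m) + 0.23)^2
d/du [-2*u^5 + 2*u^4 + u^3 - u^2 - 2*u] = -10*u^4 + 8*u^3 + 3*u^2 - 2*u - 2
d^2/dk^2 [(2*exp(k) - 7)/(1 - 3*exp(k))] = (57*exp(k) + 19)*exp(k)/(27*exp(3*k) - 27*exp(2*k) + 9*exp(k) - 1)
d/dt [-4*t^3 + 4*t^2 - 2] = 4*t*(2 - 3*t)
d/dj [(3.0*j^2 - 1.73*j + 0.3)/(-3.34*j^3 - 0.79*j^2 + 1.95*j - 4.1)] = (10.02*j^4 - 11.5564*j^3 + 7.4893*j^2 - 24.126*j + 6.508)/(11.1556*j^6 + 5.2772*j^5 - 12.4019*j^4 + 24.307*j^3 + 10.2805*j^2 - 15.99*j + 16.81)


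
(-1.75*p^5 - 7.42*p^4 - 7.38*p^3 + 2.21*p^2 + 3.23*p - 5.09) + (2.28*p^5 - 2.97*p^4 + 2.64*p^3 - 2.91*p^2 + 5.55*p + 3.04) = 0.53*p^5 - 10.39*p^4 - 4.74*p^3 - 0.7*p^2 + 8.78*p - 2.05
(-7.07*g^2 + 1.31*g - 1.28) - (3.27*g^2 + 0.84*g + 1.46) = -10.34*g^2 + 0.47*g - 2.74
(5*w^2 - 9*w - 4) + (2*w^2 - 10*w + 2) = 7*w^2 - 19*w - 2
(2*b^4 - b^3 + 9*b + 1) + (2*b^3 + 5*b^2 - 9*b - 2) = 2*b^4 + b^3 + 5*b^2 - 1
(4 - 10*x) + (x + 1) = 5 - 9*x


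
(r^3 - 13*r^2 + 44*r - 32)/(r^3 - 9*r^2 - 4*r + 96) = (r - 1)/(r + 3)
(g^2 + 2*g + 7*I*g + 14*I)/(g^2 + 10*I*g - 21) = (g + 2)/(g + 3*I)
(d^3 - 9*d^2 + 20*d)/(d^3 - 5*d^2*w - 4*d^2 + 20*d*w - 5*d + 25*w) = d*(4 - d)/(-d^2 + 5*d*w - d + 5*w)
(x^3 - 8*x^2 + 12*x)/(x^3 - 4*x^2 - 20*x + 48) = x/(x + 4)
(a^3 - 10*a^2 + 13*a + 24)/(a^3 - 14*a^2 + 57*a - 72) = (a + 1)/(a - 3)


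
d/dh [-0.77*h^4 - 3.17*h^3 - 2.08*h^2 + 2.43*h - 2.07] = -3.08*h^3 - 9.51*h^2 - 4.16*h + 2.43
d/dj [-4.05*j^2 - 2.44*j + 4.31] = -8.1*j - 2.44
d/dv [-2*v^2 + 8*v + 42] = 8 - 4*v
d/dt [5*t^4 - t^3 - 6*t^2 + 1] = t*(20*t^2 - 3*t - 12)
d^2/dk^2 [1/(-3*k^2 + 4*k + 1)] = 2*(-9*k^2 + 12*k + 4*(3*k - 2)^2 + 3)/(-3*k^2 + 4*k + 1)^3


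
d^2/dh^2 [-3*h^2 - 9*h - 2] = -6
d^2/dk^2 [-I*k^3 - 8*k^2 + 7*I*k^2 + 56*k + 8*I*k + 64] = -6*I*k - 16 + 14*I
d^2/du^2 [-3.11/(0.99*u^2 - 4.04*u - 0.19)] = (-6.096222*u^2 + 24.877512*u + 3.11*(1.98*u - 4.04)*(3.96*u - 8.08) + 1.169982)/(-0.99*u^2 + 4.04*u + 0.19)^3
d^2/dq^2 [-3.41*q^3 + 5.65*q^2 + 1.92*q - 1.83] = 11.3 - 20.46*q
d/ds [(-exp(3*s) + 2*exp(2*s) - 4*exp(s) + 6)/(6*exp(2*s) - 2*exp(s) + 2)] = (-3*exp(4*s) + 2*exp(3*s) + 7*exp(2*s) - 32*exp(s) + 2)*exp(s)/(2*(9*exp(4*s) - 6*exp(3*s) + 7*exp(2*s) - 2*exp(s) + 1))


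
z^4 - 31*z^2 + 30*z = z*(z - 5)*(z - 1)*(z + 6)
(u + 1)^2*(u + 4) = u^3 + 6*u^2 + 9*u + 4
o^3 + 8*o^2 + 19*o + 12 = (o + 1)*(o + 3)*(o + 4)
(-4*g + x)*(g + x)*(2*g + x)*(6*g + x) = -48*g^4 - 68*g^3*x - 16*g^2*x^2 + 5*g*x^3 + x^4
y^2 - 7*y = y*(y - 7)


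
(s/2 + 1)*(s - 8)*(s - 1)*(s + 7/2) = s^4/2 - 7*s^3/4 - 69*s^2/4 - 19*s/2 + 28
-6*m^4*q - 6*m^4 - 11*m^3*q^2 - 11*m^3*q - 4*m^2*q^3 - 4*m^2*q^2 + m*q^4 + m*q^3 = (-6*m + q)*(m + q)^2*(m*q + m)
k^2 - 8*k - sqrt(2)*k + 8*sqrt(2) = (k - 8)*(k - sqrt(2))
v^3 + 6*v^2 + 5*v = v*(v + 1)*(v + 5)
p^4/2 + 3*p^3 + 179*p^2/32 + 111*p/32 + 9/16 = (p/2 + 1)*(p + 1/4)*(p + 3/4)*(p + 3)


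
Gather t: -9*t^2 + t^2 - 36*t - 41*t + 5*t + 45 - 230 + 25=-8*t^2 - 72*t - 160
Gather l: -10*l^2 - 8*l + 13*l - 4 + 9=-10*l^2 + 5*l + 5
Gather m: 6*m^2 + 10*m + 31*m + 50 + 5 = 6*m^2 + 41*m + 55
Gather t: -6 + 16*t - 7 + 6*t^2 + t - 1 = 6*t^2 + 17*t - 14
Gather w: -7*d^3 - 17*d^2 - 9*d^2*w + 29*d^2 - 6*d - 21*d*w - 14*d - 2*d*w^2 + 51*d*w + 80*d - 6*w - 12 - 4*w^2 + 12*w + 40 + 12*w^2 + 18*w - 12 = -7*d^3 + 12*d^2 + 60*d + w^2*(8 - 2*d) + w*(-9*d^2 + 30*d + 24) + 16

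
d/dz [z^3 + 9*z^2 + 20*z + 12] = 3*z^2 + 18*z + 20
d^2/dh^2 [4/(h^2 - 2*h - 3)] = 8*(h^2 - 2*h - 4*(h - 1)^2 - 3)/(-h^2 + 2*h + 3)^3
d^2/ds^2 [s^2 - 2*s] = 2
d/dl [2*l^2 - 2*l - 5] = 4*l - 2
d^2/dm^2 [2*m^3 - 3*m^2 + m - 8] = 12*m - 6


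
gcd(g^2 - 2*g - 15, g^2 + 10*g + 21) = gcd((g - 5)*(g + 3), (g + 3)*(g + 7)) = g + 3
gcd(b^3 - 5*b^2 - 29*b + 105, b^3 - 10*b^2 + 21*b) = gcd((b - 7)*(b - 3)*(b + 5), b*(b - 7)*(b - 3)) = b^2 - 10*b + 21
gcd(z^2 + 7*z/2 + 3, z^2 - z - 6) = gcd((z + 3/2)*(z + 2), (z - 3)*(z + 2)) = z + 2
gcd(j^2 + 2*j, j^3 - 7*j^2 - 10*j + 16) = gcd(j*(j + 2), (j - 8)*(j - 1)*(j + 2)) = j + 2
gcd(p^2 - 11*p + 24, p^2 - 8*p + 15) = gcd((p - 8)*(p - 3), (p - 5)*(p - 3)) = p - 3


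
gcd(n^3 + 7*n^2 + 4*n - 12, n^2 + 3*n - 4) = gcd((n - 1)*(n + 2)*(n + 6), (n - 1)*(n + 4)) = n - 1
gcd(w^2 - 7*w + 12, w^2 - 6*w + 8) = w - 4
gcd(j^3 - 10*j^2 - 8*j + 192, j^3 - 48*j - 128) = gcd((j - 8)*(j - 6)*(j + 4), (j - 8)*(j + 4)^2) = j^2 - 4*j - 32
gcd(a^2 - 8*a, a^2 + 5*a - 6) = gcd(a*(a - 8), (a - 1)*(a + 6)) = 1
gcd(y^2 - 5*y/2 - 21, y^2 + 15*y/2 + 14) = y + 7/2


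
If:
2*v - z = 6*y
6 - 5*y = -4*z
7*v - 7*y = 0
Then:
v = 2/7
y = 2/7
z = -8/7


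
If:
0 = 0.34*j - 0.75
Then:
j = 2.21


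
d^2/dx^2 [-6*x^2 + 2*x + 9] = -12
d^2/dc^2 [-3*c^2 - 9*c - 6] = -6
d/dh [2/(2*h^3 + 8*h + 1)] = 4*(-3*h^2 - 4)/(2*h^3 + 8*h + 1)^2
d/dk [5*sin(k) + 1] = 5*cos(k)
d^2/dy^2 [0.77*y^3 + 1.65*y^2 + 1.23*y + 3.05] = 4.62*y + 3.3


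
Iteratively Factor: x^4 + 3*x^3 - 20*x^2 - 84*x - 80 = (x + 2)*(x^3 + x^2 - 22*x - 40) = (x + 2)*(x + 4)*(x^2 - 3*x - 10) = (x - 5)*(x + 2)*(x + 4)*(x + 2)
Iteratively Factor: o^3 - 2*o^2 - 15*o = (o + 3)*(o^2 - 5*o) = o*(o + 3)*(o - 5)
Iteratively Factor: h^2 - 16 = (h - 4)*(h + 4)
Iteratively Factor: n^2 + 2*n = (n + 2)*(n)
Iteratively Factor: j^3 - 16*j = (j)*(j^2 - 16) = j*(j + 4)*(j - 4)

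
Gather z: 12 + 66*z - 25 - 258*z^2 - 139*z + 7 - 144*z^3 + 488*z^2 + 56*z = -144*z^3 + 230*z^2 - 17*z - 6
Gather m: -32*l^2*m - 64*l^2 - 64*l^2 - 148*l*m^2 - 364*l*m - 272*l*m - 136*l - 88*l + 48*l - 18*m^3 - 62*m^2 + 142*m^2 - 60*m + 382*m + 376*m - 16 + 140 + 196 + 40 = -128*l^2 - 176*l - 18*m^3 + m^2*(80 - 148*l) + m*(-32*l^2 - 636*l + 698) + 360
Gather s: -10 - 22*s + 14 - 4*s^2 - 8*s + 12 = -4*s^2 - 30*s + 16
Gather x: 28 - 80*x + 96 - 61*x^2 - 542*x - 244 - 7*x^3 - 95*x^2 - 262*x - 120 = -7*x^3 - 156*x^2 - 884*x - 240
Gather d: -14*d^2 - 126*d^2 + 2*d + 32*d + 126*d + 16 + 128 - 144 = -140*d^2 + 160*d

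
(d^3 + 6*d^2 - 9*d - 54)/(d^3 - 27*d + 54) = (d + 3)/(d - 3)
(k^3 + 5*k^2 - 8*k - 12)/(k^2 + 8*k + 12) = (k^2 - k - 2)/(k + 2)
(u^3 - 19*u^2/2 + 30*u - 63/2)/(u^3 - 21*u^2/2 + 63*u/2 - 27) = (2*u^2 - 13*u + 21)/(2*u^2 - 15*u + 18)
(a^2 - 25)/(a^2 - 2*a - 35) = (a - 5)/(a - 7)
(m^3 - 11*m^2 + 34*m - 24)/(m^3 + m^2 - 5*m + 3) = (m^2 - 10*m + 24)/(m^2 + 2*m - 3)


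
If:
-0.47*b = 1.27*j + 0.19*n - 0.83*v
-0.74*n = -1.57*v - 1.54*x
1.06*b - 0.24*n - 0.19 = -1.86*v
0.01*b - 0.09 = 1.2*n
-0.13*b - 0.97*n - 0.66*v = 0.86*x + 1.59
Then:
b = -5.54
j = 4.19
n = -0.12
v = 3.24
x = -3.36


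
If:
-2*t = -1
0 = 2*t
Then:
No Solution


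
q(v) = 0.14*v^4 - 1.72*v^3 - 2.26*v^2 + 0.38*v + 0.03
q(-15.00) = 12378.33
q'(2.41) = -32.64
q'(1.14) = -10.65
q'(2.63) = -37.01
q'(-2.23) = -21.41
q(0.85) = -2.26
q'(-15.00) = -2982.82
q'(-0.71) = 0.79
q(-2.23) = 10.48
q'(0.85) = -6.85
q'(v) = 0.56*v^3 - 5.16*v^2 - 4.52*v + 0.38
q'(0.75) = -5.68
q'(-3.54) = -73.12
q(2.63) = -39.19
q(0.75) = -1.64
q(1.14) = -4.79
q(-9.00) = 1985.97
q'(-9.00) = -785.14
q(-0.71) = -0.73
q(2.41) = -31.53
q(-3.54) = 68.65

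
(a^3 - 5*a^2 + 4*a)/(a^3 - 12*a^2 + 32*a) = (a - 1)/(a - 8)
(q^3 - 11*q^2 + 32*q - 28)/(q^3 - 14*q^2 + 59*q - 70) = (q - 2)/(q - 5)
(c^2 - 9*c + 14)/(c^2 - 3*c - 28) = (c - 2)/(c + 4)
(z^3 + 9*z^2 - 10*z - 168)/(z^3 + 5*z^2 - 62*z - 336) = (z - 4)/(z - 8)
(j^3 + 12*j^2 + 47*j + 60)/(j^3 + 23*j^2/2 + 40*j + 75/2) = 2*(j^2 + 7*j + 12)/(2*j^2 + 13*j + 15)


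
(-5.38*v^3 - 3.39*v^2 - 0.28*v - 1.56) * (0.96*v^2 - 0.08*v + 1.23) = -5.1648*v^5 - 2.824*v^4 - 6.615*v^3 - 5.6449*v^2 - 0.2196*v - 1.9188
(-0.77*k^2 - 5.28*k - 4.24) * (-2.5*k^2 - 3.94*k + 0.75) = 1.925*k^4 + 16.2338*k^3 + 30.8257*k^2 + 12.7456*k - 3.18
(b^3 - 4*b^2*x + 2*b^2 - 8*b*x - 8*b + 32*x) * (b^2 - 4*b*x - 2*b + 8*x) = b^5 - 8*b^4*x + 16*b^3*x^2 - 12*b^3 + 96*b^2*x + 16*b^2 - 192*b*x^2 - 128*b*x + 256*x^2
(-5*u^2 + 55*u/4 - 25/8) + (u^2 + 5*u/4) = -4*u^2 + 15*u - 25/8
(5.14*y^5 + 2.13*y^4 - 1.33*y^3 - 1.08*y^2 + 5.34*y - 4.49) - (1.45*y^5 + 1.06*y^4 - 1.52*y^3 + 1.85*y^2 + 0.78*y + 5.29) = 3.69*y^5 + 1.07*y^4 + 0.19*y^3 - 2.93*y^2 + 4.56*y - 9.78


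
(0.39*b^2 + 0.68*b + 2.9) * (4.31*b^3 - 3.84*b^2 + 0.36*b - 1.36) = 1.6809*b^5 + 1.4332*b^4 + 10.0282*b^3 - 11.4216*b^2 + 0.1192*b - 3.944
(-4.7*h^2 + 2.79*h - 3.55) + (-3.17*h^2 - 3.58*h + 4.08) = -7.87*h^2 - 0.79*h + 0.53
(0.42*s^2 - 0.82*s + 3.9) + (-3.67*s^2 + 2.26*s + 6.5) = -3.25*s^2 + 1.44*s + 10.4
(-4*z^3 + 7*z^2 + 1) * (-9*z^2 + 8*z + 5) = 36*z^5 - 95*z^4 + 36*z^3 + 26*z^2 + 8*z + 5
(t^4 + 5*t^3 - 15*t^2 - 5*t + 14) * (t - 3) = t^5 + 2*t^4 - 30*t^3 + 40*t^2 + 29*t - 42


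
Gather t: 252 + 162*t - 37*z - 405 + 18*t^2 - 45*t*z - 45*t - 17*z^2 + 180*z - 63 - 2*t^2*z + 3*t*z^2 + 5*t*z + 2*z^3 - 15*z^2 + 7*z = t^2*(18 - 2*z) + t*(3*z^2 - 40*z + 117) + 2*z^3 - 32*z^2 + 150*z - 216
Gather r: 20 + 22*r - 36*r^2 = -36*r^2 + 22*r + 20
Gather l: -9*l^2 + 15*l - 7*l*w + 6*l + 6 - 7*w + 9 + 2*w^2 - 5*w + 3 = -9*l^2 + l*(21 - 7*w) + 2*w^2 - 12*w + 18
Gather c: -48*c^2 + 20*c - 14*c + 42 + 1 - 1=-48*c^2 + 6*c + 42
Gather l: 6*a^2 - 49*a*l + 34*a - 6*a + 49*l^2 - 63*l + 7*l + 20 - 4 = 6*a^2 + 28*a + 49*l^2 + l*(-49*a - 56) + 16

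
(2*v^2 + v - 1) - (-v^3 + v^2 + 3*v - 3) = v^3 + v^2 - 2*v + 2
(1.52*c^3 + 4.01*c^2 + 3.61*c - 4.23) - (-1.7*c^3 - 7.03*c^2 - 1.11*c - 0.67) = 3.22*c^3 + 11.04*c^2 + 4.72*c - 3.56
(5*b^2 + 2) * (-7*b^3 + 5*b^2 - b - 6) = -35*b^5 + 25*b^4 - 19*b^3 - 20*b^2 - 2*b - 12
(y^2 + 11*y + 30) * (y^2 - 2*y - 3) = y^4 + 9*y^3 + 5*y^2 - 93*y - 90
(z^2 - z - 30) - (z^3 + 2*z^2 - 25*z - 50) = -z^3 - z^2 + 24*z + 20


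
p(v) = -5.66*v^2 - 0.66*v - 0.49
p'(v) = -11.32*v - 0.66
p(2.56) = -39.27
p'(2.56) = -29.64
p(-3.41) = -64.05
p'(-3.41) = 37.94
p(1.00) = -6.81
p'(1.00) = -11.98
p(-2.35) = -30.20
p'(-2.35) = 25.94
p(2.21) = -29.59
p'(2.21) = -25.68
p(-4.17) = -96.16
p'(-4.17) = 46.54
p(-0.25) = -0.68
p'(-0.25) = 2.17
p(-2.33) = -29.68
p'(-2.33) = 25.72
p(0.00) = -0.49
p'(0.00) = -0.66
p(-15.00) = -1264.09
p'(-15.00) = 169.14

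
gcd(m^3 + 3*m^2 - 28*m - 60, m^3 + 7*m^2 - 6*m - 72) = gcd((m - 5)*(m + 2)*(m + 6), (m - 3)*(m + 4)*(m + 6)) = m + 6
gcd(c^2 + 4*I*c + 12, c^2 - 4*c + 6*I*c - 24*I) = c + 6*I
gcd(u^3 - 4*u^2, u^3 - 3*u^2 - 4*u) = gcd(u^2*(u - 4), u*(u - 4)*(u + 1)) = u^2 - 4*u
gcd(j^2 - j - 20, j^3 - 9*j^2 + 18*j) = 1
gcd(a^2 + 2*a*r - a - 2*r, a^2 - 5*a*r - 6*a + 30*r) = 1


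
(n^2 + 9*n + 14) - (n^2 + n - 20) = 8*n + 34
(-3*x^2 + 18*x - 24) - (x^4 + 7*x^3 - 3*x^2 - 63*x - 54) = -x^4 - 7*x^3 + 81*x + 30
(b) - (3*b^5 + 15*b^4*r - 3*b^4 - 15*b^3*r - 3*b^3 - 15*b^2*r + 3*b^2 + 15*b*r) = -3*b^5 - 15*b^4*r + 3*b^4 + 15*b^3*r + 3*b^3 + 15*b^2*r - 3*b^2 - 15*b*r + b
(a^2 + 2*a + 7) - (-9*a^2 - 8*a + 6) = 10*a^2 + 10*a + 1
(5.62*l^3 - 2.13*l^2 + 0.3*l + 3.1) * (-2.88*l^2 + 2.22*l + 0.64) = -16.1856*l^5 + 18.6108*l^4 - 1.9958*l^3 - 9.6252*l^2 + 7.074*l + 1.984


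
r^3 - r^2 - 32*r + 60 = (r - 5)*(r - 2)*(r + 6)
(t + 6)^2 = t^2 + 12*t + 36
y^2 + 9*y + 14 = (y + 2)*(y + 7)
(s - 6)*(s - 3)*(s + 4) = s^3 - 5*s^2 - 18*s + 72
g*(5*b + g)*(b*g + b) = 5*b^2*g^2 + 5*b^2*g + b*g^3 + b*g^2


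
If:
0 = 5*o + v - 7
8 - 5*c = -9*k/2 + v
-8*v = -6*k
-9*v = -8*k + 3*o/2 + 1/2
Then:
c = 862/295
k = 104/59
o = 67/59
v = 78/59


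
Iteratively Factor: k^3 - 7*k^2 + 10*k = (k)*(k^2 - 7*k + 10) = k*(k - 2)*(k - 5)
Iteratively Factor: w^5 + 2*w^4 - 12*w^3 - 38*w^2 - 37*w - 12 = (w + 3)*(w^4 - w^3 - 9*w^2 - 11*w - 4) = (w - 4)*(w + 3)*(w^3 + 3*w^2 + 3*w + 1) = (w - 4)*(w + 1)*(w + 3)*(w^2 + 2*w + 1) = (w - 4)*(w + 1)^2*(w + 3)*(w + 1)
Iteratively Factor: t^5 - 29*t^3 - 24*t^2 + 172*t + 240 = (t - 3)*(t^4 + 3*t^3 - 20*t^2 - 84*t - 80) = (t - 3)*(t + 4)*(t^3 - t^2 - 16*t - 20) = (t - 5)*(t - 3)*(t + 4)*(t^2 + 4*t + 4) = (t - 5)*(t - 3)*(t + 2)*(t + 4)*(t + 2)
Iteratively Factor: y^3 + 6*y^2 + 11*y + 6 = (y + 3)*(y^2 + 3*y + 2) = (y + 2)*(y + 3)*(y + 1)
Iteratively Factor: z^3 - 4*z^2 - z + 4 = (z - 1)*(z^2 - 3*z - 4) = (z - 4)*(z - 1)*(z + 1)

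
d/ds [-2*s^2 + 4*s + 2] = 4 - 4*s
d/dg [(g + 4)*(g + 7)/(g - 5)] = (g^2 - 10*g - 83)/(g^2 - 10*g + 25)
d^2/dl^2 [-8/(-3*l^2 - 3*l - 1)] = 48*(-3*l^2 - 3*l + 3*(2*l + 1)^2 - 1)/(3*l^2 + 3*l + 1)^3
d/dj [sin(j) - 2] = cos(j)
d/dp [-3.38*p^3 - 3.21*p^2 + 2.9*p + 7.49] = -10.14*p^2 - 6.42*p + 2.9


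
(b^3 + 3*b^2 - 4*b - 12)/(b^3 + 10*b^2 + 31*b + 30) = (b - 2)/(b + 5)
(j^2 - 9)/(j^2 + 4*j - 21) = (j + 3)/(j + 7)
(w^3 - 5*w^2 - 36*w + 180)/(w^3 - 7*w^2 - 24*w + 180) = (w^2 + w - 30)/(w^2 - w - 30)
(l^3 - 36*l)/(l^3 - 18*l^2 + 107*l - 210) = l*(l + 6)/(l^2 - 12*l + 35)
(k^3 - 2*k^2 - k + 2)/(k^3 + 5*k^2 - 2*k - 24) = (k^2 - 1)/(k^2 + 7*k + 12)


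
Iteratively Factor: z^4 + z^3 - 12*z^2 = (z)*(z^3 + z^2 - 12*z) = z*(z - 3)*(z^2 + 4*z) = z^2*(z - 3)*(z + 4)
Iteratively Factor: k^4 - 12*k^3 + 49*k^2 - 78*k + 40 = (k - 4)*(k^3 - 8*k^2 + 17*k - 10) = (k - 5)*(k - 4)*(k^2 - 3*k + 2) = (k - 5)*(k - 4)*(k - 1)*(k - 2)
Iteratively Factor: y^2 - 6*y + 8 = (y - 4)*(y - 2)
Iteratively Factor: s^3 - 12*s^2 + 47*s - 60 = (s - 5)*(s^2 - 7*s + 12) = (s - 5)*(s - 3)*(s - 4)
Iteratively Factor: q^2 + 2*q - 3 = (q - 1)*(q + 3)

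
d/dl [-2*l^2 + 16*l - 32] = 16 - 4*l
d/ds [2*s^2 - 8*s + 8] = 4*s - 8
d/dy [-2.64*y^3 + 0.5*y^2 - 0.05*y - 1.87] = -7.92*y^2 + 1.0*y - 0.05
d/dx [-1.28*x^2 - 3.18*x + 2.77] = -2.56*x - 3.18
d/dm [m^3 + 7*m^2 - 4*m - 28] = 3*m^2 + 14*m - 4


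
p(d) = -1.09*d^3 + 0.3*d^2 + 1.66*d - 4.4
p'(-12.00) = -476.42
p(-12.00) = 1902.40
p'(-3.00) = -29.57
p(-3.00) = 22.75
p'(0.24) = 1.62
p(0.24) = -4.00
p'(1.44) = -4.26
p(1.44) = -4.64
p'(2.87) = -23.55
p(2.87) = -22.93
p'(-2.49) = -20.11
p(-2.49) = 10.15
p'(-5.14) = -87.82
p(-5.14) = 143.01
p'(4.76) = -69.57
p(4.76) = -107.26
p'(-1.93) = -11.68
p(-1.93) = 1.35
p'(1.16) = -2.04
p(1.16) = -3.77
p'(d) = -3.27*d^2 + 0.6*d + 1.66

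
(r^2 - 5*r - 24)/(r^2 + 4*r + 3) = (r - 8)/(r + 1)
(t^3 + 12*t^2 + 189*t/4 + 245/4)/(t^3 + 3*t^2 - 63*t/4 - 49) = (t + 5)/(t - 4)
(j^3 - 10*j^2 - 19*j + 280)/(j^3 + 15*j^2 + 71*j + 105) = (j^2 - 15*j + 56)/(j^2 + 10*j + 21)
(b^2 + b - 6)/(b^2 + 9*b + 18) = (b - 2)/(b + 6)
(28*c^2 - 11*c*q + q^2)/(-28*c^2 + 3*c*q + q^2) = (-7*c + q)/(7*c + q)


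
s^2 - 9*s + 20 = (s - 5)*(s - 4)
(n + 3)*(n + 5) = n^2 + 8*n + 15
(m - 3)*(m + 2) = m^2 - m - 6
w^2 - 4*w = w*(w - 4)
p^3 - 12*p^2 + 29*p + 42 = (p - 7)*(p - 6)*(p + 1)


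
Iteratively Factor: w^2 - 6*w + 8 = (w - 4)*(w - 2)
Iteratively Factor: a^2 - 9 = (a - 3)*(a + 3)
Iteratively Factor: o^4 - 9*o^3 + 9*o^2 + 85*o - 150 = (o + 3)*(o^3 - 12*o^2 + 45*o - 50) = (o - 2)*(o + 3)*(o^2 - 10*o + 25) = (o - 5)*(o - 2)*(o + 3)*(o - 5)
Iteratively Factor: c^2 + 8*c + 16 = (c + 4)*(c + 4)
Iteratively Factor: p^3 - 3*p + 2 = (p + 2)*(p^2 - 2*p + 1) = (p - 1)*(p + 2)*(p - 1)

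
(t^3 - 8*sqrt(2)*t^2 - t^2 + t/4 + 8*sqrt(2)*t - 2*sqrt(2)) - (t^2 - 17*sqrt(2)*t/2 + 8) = t^3 - 8*sqrt(2)*t^2 - 2*t^2 + t/4 + 33*sqrt(2)*t/2 - 8 - 2*sqrt(2)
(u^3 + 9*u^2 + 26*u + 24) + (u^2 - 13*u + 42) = u^3 + 10*u^2 + 13*u + 66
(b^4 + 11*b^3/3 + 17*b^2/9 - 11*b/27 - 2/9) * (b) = b^5 + 11*b^4/3 + 17*b^3/9 - 11*b^2/27 - 2*b/9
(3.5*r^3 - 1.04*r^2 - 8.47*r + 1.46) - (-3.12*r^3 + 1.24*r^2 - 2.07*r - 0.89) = 6.62*r^3 - 2.28*r^2 - 6.4*r + 2.35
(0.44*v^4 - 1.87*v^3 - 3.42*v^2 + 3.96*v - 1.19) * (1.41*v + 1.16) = 0.6204*v^5 - 2.1263*v^4 - 6.9914*v^3 + 1.6164*v^2 + 2.9157*v - 1.3804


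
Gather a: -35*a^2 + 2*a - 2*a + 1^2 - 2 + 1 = -35*a^2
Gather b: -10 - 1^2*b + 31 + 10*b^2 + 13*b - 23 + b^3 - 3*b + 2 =b^3 + 10*b^2 + 9*b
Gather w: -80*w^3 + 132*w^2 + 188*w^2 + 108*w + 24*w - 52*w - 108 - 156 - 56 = -80*w^3 + 320*w^2 + 80*w - 320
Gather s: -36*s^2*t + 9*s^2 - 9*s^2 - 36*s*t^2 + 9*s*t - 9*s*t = -36*s^2*t - 36*s*t^2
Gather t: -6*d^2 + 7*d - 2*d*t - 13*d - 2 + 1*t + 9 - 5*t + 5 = -6*d^2 - 6*d + t*(-2*d - 4) + 12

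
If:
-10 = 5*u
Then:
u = -2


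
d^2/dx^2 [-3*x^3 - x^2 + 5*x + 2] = -18*x - 2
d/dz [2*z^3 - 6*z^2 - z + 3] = 6*z^2 - 12*z - 1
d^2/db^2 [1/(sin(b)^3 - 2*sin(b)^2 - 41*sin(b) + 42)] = (-9*sin(b)^5 + 13*sin(b)^4 + 91*sin(b)^3 + 191*sin(b)^2 - 2048*sin(b) - 3530)/((sin(b) - 7)^3*(sin(b) - 1)^2*(sin(b) + 6)^3)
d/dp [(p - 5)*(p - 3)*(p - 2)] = 3*p^2 - 20*p + 31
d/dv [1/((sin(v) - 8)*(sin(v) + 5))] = (3 - 2*sin(v))*cos(v)/((sin(v) - 8)^2*(sin(v) + 5)^2)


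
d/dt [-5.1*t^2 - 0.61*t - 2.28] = -10.2*t - 0.61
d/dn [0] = 0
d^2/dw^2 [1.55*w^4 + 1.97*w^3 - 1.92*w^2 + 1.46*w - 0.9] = 18.6*w^2 + 11.82*w - 3.84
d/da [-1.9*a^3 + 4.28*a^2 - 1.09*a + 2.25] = -5.7*a^2 + 8.56*a - 1.09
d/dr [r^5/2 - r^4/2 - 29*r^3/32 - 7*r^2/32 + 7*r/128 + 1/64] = 5*r^4/2 - 2*r^3 - 87*r^2/32 - 7*r/16 + 7/128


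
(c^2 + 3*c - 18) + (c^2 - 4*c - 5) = 2*c^2 - c - 23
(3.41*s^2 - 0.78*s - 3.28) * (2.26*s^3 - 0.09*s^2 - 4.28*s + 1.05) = 7.7066*s^5 - 2.0697*s^4 - 21.9374*s^3 + 7.2141*s^2 + 13.2194*s - 3.444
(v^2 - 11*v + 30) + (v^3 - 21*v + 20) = v^3 + v^2 - 32*v + 50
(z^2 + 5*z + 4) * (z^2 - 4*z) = z^4 + z^3 - 16*z^2 - 16*z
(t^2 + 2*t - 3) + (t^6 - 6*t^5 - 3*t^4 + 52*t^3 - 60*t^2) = t^6 - 6*t^5 - 3*t^4 + 52*t^3 - 59*t^2 + 2*t - 3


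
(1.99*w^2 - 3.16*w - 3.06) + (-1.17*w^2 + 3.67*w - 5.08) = 0.82*w^2 + 0.51*w - 8.14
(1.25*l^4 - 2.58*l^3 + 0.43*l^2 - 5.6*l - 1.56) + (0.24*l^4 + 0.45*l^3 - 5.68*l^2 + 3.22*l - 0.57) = 1.49*l^4 - 2.13*l^3 - 5.25*l^2 - 2.38*l - 2.13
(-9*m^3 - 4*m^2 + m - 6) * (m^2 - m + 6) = -9*m^5 + 5*m^4 - 49*m^3 - 31*m^2 + 12*m - 36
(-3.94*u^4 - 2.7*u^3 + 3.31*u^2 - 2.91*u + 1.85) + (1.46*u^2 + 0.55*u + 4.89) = -3.94*u^4 - 2.7*u^3 + 4.77*u^2 - 2.36*u + 6.74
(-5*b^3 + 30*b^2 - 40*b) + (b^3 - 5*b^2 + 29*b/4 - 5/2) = -4*b^3 + 25*b^2 - 131*b/4 - 5/2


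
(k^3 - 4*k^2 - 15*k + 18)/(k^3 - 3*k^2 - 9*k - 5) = (-k^3 + 4*k^2 + 15*k - 18)/(-k^3 + 3*k^2 + 9*k + 5)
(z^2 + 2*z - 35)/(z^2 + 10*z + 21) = (z - 5)/(z + 3)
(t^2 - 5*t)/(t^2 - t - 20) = t/(t + 4)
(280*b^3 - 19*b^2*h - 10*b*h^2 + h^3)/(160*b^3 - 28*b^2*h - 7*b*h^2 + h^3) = (7*b - h)/(4*b - h)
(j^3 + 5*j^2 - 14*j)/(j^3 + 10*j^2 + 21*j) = (j - 2)/(j + 3)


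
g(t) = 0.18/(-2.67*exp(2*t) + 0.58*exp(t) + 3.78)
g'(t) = 0.18*(5.34*exp(2*t) - 0.58*exp(t))/(-2.67*exp(2*t) + 0.58*exp(t) + 3.78)^2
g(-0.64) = 0.05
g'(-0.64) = 0.02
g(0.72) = -0.03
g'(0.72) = 0.10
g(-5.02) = 0.05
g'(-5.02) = -0.00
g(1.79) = -0.00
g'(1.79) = 0.00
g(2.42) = -0.00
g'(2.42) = 0.00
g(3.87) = -0.00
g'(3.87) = 0.00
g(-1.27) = 0.05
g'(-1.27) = 0.00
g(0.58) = -0.05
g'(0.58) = 0.21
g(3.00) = 0.00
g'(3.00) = 0.00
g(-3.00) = 0.05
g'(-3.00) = 0.00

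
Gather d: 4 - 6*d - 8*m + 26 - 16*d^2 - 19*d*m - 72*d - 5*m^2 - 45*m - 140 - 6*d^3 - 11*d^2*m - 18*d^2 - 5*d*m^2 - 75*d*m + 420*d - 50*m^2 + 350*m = -6*d^3 + d^2*(-11*m - 34) + d*(-5*m^2 - 94*m + 342) - 55*m^2 + 297*m - 110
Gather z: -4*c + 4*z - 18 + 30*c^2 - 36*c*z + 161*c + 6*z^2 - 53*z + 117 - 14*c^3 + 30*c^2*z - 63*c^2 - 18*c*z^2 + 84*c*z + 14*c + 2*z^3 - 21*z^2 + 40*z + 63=-14*c^3 - 33*c^2 + 171*c + 2*z^3 + z^2*(-18*c - 15) + z*(30*c^2 + 48*c - 9) + 162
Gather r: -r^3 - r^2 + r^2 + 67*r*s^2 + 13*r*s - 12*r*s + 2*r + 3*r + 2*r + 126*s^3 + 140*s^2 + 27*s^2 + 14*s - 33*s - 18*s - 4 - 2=-r^3 + r*(67*s^2 + s + 7) + 126*s^3 + 167*s^2 - 37*s - 6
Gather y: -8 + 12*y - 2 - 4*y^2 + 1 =-4*y^2 + 12*y - 9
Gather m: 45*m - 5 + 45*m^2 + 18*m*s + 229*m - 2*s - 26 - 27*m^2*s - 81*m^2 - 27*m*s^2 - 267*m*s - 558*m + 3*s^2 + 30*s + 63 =m^2*(-27*s - 36) + m*(-27*s^2 - 249*s - 284) + 3*s^2 + 28*s + 32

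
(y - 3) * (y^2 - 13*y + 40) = y^3 - 16*y^2 + 79*y - 120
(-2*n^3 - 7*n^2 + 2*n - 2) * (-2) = 4*n^3 + 14*n^2 - 4*n + 4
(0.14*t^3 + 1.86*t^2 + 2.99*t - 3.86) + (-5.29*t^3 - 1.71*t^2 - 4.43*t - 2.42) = -5.15*t^3 + 0.15*t^2 - 1.44*t - 6.28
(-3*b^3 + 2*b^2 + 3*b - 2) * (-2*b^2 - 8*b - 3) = 6*b^5 + 20*b^4 - 13*b^3 - 26*b^2 + 7*b + 6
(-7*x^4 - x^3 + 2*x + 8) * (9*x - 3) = -63*x^5 + 12*x^4 + 3*x^3 + 18*x^2 + 66*x - 24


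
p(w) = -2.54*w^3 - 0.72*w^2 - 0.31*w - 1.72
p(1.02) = -5.48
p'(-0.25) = -0.43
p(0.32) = -1.98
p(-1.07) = 0.90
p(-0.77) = -0.75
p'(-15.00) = -1693.21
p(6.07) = -598.20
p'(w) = -7.62*w^2 - 1.44*w - 0.31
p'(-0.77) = -3.72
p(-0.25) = -1.65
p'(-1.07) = -7.49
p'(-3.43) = -85.02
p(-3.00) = 61.31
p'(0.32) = -1.55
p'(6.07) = -289.81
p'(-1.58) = -17.06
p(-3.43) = 93.37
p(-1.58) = 6.99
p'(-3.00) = -64.57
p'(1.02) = -9.71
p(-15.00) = 8413.43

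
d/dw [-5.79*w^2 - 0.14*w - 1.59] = -11.58*w - 0.14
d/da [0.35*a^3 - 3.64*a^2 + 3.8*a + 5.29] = 1.05*a^2 - 7.28*a + 3.8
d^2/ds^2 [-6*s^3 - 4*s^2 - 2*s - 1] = -36*s - 8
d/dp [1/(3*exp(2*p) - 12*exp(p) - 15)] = 2*(2 - exp(p))*exp(p)/(3*(-exp(2*p) + 4*exp(p) + 5)^2)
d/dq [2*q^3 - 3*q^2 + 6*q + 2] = 6*q^2 - 6*q + 6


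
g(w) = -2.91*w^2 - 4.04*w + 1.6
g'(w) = -5.82*w - 4.04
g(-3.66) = -22.59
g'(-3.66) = 17.26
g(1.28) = -8.34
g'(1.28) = -11.49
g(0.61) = -1.95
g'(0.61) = -7.59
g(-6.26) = -87.15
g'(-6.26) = 32.39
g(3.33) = -44.12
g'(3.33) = -23.42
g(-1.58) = 0.72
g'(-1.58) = 5.16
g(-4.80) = -46.05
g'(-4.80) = 23.90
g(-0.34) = 2.64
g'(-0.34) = -2.06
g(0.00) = 1.60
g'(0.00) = -4.04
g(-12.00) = -368.96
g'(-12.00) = 65.80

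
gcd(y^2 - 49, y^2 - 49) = y^2 - 49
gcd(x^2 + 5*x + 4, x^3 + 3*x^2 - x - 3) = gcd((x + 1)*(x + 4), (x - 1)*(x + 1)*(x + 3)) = x + 1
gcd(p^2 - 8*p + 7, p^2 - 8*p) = 1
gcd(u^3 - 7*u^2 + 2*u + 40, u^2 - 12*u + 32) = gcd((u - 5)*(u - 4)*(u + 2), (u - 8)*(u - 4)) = u - 4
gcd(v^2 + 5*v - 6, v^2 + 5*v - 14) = 1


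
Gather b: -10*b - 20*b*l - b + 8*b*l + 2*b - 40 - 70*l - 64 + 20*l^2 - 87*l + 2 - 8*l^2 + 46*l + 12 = b*(-12*l - 9) + 12*l^2 - 111*l - 90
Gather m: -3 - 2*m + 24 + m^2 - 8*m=m^2 - 10*m + 21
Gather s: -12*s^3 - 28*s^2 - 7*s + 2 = -12*s^3 - 28*s^2 - 7*s + 2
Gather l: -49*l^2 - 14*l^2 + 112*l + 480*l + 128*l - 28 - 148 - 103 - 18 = -63*l^2 + 720*l - 297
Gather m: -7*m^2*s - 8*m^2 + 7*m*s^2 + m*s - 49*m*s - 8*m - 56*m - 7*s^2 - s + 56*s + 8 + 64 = m^2*(-7*s - 8) + m*(7*s^2 - 48*s - 64) - 7*s^2 + 55*s + 72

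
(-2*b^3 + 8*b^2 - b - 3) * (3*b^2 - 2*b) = -6*b^5 + 28*b^4 - 19*b^3 - 7*b^2 + 6*b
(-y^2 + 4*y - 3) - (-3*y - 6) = -y^2 + 7*y + 3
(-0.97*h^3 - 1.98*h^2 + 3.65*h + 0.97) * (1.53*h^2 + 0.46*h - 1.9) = -1.4841*h^5 - 3.4756*h^4 + 6.5167*h^3 + 6.9251*h^2 - 6.4888*h - 1.843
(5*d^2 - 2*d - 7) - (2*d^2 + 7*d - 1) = 3*d^2 - 9*d - 6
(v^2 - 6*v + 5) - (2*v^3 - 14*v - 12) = -2*v^3 + v^2 + 8*v + 17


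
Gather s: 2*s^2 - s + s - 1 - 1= 2*s^2 - 2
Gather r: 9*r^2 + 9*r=9*r^2 + 9*r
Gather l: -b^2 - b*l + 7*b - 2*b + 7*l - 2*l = -b^2 + 5*b + l*(5 - b)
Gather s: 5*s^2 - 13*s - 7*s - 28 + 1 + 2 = 5*s^2 - 20*s - 25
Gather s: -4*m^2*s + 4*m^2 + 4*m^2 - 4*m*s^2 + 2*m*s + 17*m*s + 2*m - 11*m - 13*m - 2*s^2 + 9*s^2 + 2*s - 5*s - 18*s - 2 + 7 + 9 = 8*m^2 - 22*m + s^2*(7 - 4*m) + s*(-4*m^2 + 19*m - 21) + 14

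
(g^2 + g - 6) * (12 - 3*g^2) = -3*g^4 - 3*g^3 + 30*g^2 + 12*g - 72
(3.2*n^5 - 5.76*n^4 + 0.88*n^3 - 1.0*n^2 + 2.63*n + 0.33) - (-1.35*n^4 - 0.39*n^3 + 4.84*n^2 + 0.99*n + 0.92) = 3.2*n^5 - 4.41*n^4 + 1.27*n^3 - 5.84*n^2 + 1.64*n - 0.59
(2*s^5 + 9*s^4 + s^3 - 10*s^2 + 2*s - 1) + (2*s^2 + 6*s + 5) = 2*s^5 + 9*s^4 + s^3 - 8*s^2 + 8*s + 4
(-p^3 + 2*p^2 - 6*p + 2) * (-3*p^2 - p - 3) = 3*p^5 - 5*p^4 + 19*p^3 - 6*p^2 + 16*p - 6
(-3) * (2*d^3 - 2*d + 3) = -6*d^3 + 6*d - 9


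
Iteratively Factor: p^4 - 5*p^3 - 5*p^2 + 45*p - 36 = (p - 4)*(p^3 - p^2 - 9*p + 9) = (p - 4)*(p - 3)*(p^2 + 2*p - 3) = (p - 4)*(p - 3)*(p + 3)*(p - 1)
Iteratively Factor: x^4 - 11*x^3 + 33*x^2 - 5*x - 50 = (x + 1)*(x^3 - 12*x^2 + 45*x - 50) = (x - 5)*(x + 1)*(x^2 - 7*x + 10) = (x - 5)^2*(x + 1)*(x - 2)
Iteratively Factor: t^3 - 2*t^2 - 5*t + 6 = (t - 1)*(t^2 - t - 6) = (t - 3)*(t - 1)*(t + 2)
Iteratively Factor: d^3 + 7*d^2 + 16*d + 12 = (d + 2)*(d^2 + 5*d + 6) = (d + 2)*(d + 3)*(d + 2)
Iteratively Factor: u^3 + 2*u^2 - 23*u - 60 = (u + 4)*(u^2 - 2*u - 15) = (u - 5)*(u + 4)*(u + 3)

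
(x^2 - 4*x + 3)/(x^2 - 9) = (x - 1)/(x + 3)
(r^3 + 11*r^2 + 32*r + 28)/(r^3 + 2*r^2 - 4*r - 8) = (r + 7)/(r - 2)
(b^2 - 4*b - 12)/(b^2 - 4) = (b - 6)/(b - 2)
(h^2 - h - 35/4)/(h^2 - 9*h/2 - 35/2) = (h - 7/2)/(h - 7)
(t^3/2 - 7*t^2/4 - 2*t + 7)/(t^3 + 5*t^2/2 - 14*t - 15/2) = (2*t^3 - 7*t^2 - 8*t + 28)/(2*(2*t^3 + 5*t^2 - 28*t - 15))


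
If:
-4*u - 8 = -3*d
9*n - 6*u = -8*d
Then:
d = 4*u/3 + 8/3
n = -14*u/27 - 64/27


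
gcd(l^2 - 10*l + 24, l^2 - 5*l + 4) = l - 4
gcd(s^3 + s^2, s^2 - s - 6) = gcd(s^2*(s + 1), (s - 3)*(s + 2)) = 1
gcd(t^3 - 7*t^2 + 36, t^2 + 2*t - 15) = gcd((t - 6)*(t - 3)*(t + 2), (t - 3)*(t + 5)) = t - 3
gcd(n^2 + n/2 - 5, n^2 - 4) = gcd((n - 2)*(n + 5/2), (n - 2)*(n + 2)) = n - 2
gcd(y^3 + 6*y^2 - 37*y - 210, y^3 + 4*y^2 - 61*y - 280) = y^2 + 12*y + 35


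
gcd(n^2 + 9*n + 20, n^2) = 1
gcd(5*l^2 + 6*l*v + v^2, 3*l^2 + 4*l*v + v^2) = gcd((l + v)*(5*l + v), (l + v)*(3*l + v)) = l + v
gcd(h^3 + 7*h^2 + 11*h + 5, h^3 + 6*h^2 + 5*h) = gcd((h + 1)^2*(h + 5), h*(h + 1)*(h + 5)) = h^2 + 6*h + 5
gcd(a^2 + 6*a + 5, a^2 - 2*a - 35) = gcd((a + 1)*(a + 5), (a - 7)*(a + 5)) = a + 5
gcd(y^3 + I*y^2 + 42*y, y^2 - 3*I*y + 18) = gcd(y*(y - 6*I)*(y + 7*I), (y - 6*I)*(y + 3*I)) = y - 6*I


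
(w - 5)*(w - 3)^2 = w^3 - 11*w^2 + 39*w - 45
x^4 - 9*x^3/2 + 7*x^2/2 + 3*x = x*(x - 3)*(x - 2)*(x + 1/2)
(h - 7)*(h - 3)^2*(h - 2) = h^4 - 15*h^3 + 77*h^2 - 165*h + 126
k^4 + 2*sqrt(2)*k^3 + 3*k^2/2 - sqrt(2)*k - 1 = (k - sqrt(2)/2)*(k + sqrt(2)/2)*(k + sqrt(2))^2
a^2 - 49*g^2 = (a - 7*g)*(a + 7*g)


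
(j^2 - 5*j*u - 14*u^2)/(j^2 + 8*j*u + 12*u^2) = (j - 7*u)/(j + 6*u)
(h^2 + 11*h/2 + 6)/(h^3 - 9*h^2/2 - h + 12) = (h + 4)/(h^2 - 6*h + 8)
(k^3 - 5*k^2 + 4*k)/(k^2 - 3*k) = (k^2 - 5*k + 4)/(k - 3)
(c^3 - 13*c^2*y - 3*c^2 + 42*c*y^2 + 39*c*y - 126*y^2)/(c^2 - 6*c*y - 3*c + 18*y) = c - 7*y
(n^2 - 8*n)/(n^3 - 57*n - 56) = n/(n^2 + 8*n + 7)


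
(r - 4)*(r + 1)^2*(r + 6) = r^4 + 4*r^3 - 19*r^2 - 46*r - 24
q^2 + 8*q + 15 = (q + 3)*(q + 5)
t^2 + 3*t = t*(t + 3)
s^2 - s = s*(s - 1)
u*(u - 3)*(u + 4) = u^3 + u^2 - 12*u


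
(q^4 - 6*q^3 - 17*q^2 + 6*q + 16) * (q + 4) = q^5 - 2*q^4 - 41*q^3 - 62*q^2 + 40*q + 64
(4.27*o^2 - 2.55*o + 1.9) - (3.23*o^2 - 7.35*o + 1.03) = 1.04*o^2 + 4.8*o + 0.87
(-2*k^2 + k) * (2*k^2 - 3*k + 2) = -4*k^4 + 8*k^3 - 7*k^2 + 2*k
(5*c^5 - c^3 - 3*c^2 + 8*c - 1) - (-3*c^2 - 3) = 5*c^5 - c^3 + 8*c + 2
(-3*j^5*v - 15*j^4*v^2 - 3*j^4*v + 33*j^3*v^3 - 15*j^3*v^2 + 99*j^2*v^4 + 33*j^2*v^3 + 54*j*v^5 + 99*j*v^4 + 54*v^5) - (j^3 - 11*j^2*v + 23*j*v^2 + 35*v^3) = -3*j^5*v - 15*j^4*v^2 - 3*j^4*v + 33*j^3*v^3 - 15*j^3*v^2 - j^3 + 99*j^2*v^4 + 33*j^2*v^3 + 11*j^2*v + 54*j*v^5 + 99*j*v^4 - 23*j*v^2 + 54*v^5 - 35*v^3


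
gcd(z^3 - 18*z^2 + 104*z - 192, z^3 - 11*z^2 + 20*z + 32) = z^2 - 12*z + 32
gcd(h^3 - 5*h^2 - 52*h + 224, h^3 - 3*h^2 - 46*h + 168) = h^2 + 3*h - 28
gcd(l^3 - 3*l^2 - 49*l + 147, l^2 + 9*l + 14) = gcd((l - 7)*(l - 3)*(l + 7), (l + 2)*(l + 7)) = l + 7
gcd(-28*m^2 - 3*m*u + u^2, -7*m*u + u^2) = -7*m + u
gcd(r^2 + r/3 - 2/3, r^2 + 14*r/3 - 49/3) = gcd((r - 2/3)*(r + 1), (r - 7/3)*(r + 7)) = 1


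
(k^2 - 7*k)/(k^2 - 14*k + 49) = k/(k - 7)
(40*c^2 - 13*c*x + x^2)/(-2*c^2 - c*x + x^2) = (-40*c^2 + 13*c*x - x^2)/(2*c^2 + c*x - x^2)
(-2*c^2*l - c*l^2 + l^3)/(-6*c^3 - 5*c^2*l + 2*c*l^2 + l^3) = l/(3*c + l)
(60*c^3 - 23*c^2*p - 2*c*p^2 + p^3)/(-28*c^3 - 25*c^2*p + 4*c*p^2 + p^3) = (-15*c^2 + 2*c*p + p^2)/(7*c^2 + 8*c*p + p^2)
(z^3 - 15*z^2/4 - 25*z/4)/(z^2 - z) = (4*z^2 - 15*z - 25)/(4*(z - 1))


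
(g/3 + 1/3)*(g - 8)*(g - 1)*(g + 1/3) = g^4/3 - 23*g^3/9 - 11*g^2/9 + 23*g/9 + 8/9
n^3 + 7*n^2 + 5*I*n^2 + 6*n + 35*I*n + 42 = (n + 7)*(n - I)*(n + 6*I)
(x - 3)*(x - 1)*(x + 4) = x^3 - 13*x + 12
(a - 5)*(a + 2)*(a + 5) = a^3 + 2*a^2 - 25*a - 50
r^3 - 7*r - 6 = (r - 3)*(r + 1)*(r + 2)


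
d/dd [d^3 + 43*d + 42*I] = 3*d^2 + 43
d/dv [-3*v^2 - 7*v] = -6*v - 7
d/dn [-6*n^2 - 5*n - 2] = -12*n - 5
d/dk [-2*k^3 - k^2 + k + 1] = -6*k^2 - 2*k + 1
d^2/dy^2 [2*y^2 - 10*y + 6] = 4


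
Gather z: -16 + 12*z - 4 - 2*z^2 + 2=-2*z^2 + 12*z - 18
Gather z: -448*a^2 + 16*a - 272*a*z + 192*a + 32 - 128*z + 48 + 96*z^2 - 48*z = -448*a^2 + 208*a + 96*z^2 + z*(-272*a - 176) + 80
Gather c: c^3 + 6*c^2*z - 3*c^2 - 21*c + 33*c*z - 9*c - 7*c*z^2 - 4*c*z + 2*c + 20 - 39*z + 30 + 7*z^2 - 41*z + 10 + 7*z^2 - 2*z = c^3 + c^2*(6*z - 3) + c*(-7*z^2 + 29*z - 28) + 14*z^2 - 82*z + 60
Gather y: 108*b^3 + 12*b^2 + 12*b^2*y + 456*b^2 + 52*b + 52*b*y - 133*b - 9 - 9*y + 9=108*b^3 + 468*b^2 - 81*b + y*(12*b^2 + 52*b - 9)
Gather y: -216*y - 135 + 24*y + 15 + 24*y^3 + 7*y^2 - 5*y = 24*y^3 + 7*y^2 - 197*y - 120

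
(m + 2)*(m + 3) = m^2 + 5*m + 6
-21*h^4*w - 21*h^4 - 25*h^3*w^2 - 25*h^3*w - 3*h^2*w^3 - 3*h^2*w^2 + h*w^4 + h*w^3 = (-7*h + w)*(h + w)*(3*h + w)*(h*w + h)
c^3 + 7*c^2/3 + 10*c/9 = c*(c + 2/3)*(c + 5/3)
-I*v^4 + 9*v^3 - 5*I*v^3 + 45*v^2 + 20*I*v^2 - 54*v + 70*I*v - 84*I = (v + 6)*(v + 2*I)*(v + 7*I)*(-I*v + I)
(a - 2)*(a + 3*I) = a^2 - 2*a + 3*I*a - 6*I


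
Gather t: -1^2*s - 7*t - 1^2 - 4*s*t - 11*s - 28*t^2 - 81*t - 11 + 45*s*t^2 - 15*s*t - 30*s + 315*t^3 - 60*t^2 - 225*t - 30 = -42*s + 315*t^3 + t^2*(45*s - 88) + t*(-19*s - 313) - 42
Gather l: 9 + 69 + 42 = 120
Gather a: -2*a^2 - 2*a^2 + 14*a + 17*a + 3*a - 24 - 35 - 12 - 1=-4*a^2 + 34*a - 72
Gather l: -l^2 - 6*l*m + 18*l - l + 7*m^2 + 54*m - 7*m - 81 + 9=-l^2 + l*(17 - 6*m) + 7*m^2 + 47*m - 72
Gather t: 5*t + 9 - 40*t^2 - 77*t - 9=-40*t^2 - 72*t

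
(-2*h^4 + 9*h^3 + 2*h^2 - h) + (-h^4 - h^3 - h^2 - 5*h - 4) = -3*h^4 + 8*h^3 + h^2 - 6*h - 4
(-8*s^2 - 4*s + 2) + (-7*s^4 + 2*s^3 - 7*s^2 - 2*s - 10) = -7*s^4 + 2*s^3 - 15*s^2 - 6*s - 8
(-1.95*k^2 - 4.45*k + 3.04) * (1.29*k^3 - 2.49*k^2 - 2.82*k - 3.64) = -2.5155*k^5 - 0.885000000000001*k^4 + 20.5011*k^3 + 12.0774*k^2 + 7.6252*k - 11.0656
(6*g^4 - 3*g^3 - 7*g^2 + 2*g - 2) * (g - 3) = 6*g^5 - 21*g^4 + 2*g^3 + 23*g^2 - 8*g + 6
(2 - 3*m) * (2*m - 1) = -6*m^2 + 7*m - 2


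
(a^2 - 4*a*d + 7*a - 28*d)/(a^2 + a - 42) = (a - 4*d)/(a - 6)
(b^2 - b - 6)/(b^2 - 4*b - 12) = (b - 3)/(b - 6)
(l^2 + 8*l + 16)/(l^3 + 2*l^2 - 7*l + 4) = (l + 4)/(l^2 - 2*l + 1)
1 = 1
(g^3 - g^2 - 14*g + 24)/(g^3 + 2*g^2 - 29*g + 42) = (g + 4)/(g + 7)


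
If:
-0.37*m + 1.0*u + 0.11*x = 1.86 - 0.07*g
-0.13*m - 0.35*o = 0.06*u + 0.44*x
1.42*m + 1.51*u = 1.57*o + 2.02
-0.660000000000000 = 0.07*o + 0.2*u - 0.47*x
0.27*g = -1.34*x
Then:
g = -8.88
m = -2.10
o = -1.73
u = 1.51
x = 1.79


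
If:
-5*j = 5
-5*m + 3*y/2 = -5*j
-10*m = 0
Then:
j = -1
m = 0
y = 10/3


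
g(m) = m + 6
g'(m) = 1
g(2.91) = 8.91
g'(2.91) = 1.00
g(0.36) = 6.36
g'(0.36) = 1.00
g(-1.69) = 4.31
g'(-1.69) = 1.00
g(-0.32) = 5.68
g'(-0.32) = 1.00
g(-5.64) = 0.36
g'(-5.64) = 1.00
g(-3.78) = 2.22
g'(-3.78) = 1.00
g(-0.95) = 5.05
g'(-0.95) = 1.00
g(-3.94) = 2.06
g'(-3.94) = 1.00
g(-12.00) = -6.00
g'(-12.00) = 1.00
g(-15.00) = -9.00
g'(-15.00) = 1.00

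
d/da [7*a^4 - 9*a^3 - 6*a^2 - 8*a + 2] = 28*a^3 - 27*a^2 - 12*a - 8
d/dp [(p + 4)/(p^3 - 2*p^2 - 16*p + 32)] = 2*(3 - p)/(p^4 - 12*p^3 + 52*p^2 - 96*p + 64)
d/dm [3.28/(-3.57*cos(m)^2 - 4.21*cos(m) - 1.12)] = -(23.4192*cos(m) + 13.8088)*sin(m)/(3.57*cos(m)^2 + 4.21*cos(m) + 1.12)^2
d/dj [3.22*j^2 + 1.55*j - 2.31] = 6.44*j + 1.55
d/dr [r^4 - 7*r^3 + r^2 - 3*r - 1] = 4*r^3 - 21*r^2 + 2*r - 3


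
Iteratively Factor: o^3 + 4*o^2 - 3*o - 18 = (o + 3)*(o^2 + o - 6) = (o + 3)^2*(o - 2)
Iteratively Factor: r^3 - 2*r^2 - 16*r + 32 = (r - 2)*(r^2 - 16) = (r - 4)*(r - 2)*(r + 4)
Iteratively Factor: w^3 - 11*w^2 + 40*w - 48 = (w - 4)*(w^2 - 7*w + 12) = (w - 4)*(w - 3)*(w - 4)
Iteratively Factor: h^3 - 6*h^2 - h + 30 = (h - 5)*(h^2 - h - 6) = (h - 5)*(h + 2)*(h - 3)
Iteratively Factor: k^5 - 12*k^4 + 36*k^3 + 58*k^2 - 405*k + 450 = (k - 3)*(k^4 - 9*k^3 + 9*k^2 + 85*k - 150) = (k - 3)*(k - 2)*(k^3 - 7*k^2 - 5*k + 75) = (k - 3)*(k - 2)*(k + 3)*(k^2 - 10*k + 25) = (k - 5)*(k - 3)*(k - 2)*(k + 3)*(k - 5)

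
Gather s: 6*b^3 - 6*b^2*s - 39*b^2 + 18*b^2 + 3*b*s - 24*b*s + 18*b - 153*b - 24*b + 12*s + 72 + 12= 6*b^3 - 21*b^2 - 159*b + s*(-6*b^2 - 21*b + 12) + 84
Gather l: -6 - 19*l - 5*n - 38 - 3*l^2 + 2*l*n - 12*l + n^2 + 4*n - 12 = -3*l^2 + l*(2*n - 31) + n^2 - n - 56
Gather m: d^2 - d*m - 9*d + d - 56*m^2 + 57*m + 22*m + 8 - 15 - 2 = d^2 - 8*d - 56*m^2 + m*(79 - d) - 9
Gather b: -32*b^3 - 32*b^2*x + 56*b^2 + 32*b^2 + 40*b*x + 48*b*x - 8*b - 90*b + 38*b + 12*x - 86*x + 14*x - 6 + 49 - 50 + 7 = -32*b^3 + b^2*(88 - 32*x) + b*(88*x - 60) - 60*x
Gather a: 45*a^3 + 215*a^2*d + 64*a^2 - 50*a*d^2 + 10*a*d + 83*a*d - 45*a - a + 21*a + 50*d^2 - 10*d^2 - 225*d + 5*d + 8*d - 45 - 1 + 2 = 45*a^3 + a^2*(215*d + 64) + a*(-50*d^2 + 93*d - 25) + 40*d^2 - 212*d - 44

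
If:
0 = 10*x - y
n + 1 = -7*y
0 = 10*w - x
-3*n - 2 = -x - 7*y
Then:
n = -211/281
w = -1/2810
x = -1/281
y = -10/281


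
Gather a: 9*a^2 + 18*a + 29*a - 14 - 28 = 9*a^2 + 47*a - 42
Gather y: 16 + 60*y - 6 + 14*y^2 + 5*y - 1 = 14*y^2 + 65*y + 9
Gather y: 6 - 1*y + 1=7 - y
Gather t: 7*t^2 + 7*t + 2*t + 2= 7*t^2 + 9*t + 2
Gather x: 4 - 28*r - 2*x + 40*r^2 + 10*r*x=40*r^2 - 28*r + x*(10*r - 2) + 4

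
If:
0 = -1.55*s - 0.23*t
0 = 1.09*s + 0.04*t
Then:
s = 0.00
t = 0.00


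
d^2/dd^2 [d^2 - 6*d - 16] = 2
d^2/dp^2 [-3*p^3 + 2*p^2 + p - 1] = 4 - 18*p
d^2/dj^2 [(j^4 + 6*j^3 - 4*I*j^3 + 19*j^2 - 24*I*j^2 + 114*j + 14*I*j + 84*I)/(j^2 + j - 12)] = (2*j^6 + 6*j^5 - 66*j^4 + j^3*(154 - 28*I) + j^2*(2664 - 936*I) + j*(13392 - 1944*I) + 8208 - 4392*I)/(j^6 + 3*j^5 - 33*j^4 - 71*j^3 + 396*j^2 + 432*j - 1728)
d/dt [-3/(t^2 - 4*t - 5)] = 6*(t - 2)/(-t^2 + 4*t + 5)^2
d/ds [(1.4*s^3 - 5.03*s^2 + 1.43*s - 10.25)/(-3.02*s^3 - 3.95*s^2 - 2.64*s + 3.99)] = (1.77635683940025e-15*s^5 - 20.7206*s^4 + 1.2452*s^3 - 57.1793*s^2 - 121.1144*s - 21.3543)/(9.1204*s^6 + 23.858*s^5 + 31.5481*s^4 - 3.2436*s^3 - 24.5514*s^2 - 21.0672*s + 15.9201)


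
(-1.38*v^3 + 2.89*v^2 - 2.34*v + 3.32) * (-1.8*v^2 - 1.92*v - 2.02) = 2.484*v^5 - 2.5524*v^4 + 1.4508*v^3 - 7.321*v^2 - 1.6476*v - 6.7064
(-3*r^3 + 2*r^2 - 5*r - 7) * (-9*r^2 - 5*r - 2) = 27*r^5 - 3*r^4 + 41*r^3 + 84*r^2 + 45*r + 14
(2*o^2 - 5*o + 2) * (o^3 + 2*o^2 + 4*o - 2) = 2*o^5 - o^4 - 20*o^2 + 18*o - 4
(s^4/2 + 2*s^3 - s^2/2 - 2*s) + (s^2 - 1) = s^4/2 + 2*s^3 + s^2/2 - 2*s - 1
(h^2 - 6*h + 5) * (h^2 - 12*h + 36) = h^4 - 18*h^3 + 113*h^2 - 276*h + 180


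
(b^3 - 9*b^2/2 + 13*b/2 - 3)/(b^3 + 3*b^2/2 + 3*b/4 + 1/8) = 4*(2*b^3 - 9*b^2 + 13*b - 6)/(8*b^3 + 12*b^2 + 6*b + 1)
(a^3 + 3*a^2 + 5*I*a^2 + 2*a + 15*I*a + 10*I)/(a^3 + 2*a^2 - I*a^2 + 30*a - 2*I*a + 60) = (a + 1)/(a - 6*I)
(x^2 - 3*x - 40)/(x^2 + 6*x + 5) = (x - 8)/(x + 1)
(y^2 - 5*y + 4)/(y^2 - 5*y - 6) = (-y^2 + 5*y - 4)/(-y^2 + 5*y + 6)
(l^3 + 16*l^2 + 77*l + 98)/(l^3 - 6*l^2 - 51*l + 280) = (l^2 + 9*l + 14)/(l^2 - 13*l + 40)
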